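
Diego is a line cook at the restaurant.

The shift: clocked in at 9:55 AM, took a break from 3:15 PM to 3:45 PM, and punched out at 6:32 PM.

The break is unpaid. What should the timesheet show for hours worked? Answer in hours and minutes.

8 h 7 min

The shift: 9:55 AM–6:32 PM = 8 h 37 min; less 30 min break → 8 h 7 min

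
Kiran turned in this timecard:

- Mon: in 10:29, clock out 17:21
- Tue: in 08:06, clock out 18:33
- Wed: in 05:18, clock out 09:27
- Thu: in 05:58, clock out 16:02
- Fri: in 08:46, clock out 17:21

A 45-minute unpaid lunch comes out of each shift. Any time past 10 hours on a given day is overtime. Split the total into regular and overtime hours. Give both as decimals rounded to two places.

Regular 36.37 hours, overtime 0.00 hours

Mon: 10:29–17:21 = 6 h 52 min; less 45 min break → 6 h 7 min
Tue: 08:06–18:33 = 10 h 27 min; less 45 min break → 9 h 42 min
Wed: 05:18–09:27 = 4 h 9 min; less 45 min break → 3 h 24 min
Thu: 05:58–16:02 = 10 h 4 min; less 45 min break → 9 h 19 min
Fri: 08:46–17:21 = 8 h 35 min; less 45 min break → 7 h 50 min
Mon reg 6 h 7 min / OT 0 h 0 min; Tue reg 9 h 42 min / OT 0 h 0 min; Wed reg 3 h 24 min / OT 0 h 0 min; Thu reg 9 h 19 min / OT 0 h 0 min; Fri reg 7 h 50 min / OT 0 h 0 min.
Totals: regular 36 h 22 min, overtime 0 h 0 min.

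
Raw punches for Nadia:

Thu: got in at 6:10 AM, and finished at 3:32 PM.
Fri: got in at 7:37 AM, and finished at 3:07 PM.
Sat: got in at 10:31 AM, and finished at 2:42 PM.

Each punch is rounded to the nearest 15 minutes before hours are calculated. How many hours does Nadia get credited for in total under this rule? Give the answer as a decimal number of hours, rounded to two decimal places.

Thu: in 6:10 AM→6:15 AM, out 3:32 PM→3:30 PM; 9 h 15 min
Fri: in 7:37 AM→7:30 AM, out 3:07 PM→3:00 PM; 7 h 30 min
Sat: in 10:31 AM→10:30 AM, out 2:42 PM→2:45 PM; 4 h 15 min
Total credited: 21 h 0 min.

21.00 hours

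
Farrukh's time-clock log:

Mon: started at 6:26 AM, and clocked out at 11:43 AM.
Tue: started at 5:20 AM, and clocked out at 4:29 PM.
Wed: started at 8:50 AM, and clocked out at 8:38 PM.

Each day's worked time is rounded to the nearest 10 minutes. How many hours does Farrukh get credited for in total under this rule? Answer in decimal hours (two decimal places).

28.33 hours

Mon: 6:26 AM–11:43 AM = 5 h 17 min → rounds to 5 h 20 min
Tue: 5:20 AM–4:29 PM = 11 h 9 min → rounds to 11 h 10 min
Wed: 8:50 AM–8:38 PM = 11 h 48 min → rounds to 11 h 50 min
Total credited: 28 h 20 min.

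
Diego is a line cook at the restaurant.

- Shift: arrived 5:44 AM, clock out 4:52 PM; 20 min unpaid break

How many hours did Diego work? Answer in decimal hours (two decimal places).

Shift: 5:44 AM–4:52 PM = 11 h 8 min; less 20 min break → 10 h 48 min

10.80 hours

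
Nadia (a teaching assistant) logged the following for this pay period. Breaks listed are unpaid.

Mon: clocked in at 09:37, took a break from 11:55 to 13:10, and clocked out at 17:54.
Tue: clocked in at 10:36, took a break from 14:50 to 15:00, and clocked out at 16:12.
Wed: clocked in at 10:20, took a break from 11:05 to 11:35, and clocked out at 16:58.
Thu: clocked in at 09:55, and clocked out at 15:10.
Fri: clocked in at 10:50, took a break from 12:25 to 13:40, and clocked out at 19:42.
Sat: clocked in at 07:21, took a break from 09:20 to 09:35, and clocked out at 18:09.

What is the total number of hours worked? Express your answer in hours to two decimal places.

Mon: 09:37–17:54 = 8 h 17 min; less 75 min break → 7 h 2 min
Tue: 10:36–16:12 = 5 h 36 min; less 10 min break → 5 h 26 min
Wed: 10:20–16:58 = 6 h 38 min; less 30 min break → 6 h 8 min
Thu: 09:55–15:10 = 5 h 15 min
Fri: 10:50–19:42 = 8 h 52 min; less 75 min break → 7 h 37 min
Sat: 07:21–18:09 = 10 h 48 min; less 15 min break → 10 h 33 min
Total: 7 h 2 min + 5 h 26 min + 6 h 8 min + 5 h 15 min + 7 h 37 min + 10 h 33 min = 42 h 1 min.

42.02 hours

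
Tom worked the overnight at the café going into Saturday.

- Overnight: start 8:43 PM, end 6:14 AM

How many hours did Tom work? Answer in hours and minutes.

9 h 31 min

Overnight: 8:43 PM → midnight = 3 h 17 min; midnight → 6:14 AM = 6 h 14 min; span 9 h 31 min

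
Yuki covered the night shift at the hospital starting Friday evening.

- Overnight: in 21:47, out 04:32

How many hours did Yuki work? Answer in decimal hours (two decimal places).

Overnight: 21:47 → midnight = 2 h 13 min; midnight → 04:32 = 4 h 32 min; span 6 h 45 min

6.75 hours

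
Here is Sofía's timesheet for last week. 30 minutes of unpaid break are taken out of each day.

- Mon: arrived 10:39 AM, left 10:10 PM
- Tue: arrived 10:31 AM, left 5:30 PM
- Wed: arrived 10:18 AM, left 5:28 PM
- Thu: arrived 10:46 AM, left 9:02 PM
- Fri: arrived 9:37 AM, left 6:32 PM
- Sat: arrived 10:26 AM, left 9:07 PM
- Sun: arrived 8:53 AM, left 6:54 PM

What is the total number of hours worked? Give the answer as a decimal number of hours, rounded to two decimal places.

Mon: 10:39 AM–10:10 PM = 11 h 31 min; less 30 min break → 11 h 1 min
Tue: 10:31 AM–5:30 PM = 6 h 59 min; less 30 min break → 6 h 29 min
Wed: 10:18 AM–5:28 PM = 7 h 10 min; less 30 min break → 6 h 40 min
Thu: 10:46 AM–9:02 PM = 10 h 16 min; less 30 min break → 9 h 46 min
Fri: 9:37 AM–6:32 PM = 8 h 55 min; less 30 min break → 8 h 25 min
Sat: 10:26 AM–9:07 PM = 10 h 41 min; less 30 min break → 10 h 11 min
Sun: 8:53 AM–6:54 PM = 10 h 1 min; less 30 min break → 9 h 31 min
Total: 11 h 1 min + 6 h 29 min + 6 h 40 min + 9 h 46 min + 8 h 25 min + 10 h 11 min + 9 h 31 min = 62 h 3 min.

62.05 hours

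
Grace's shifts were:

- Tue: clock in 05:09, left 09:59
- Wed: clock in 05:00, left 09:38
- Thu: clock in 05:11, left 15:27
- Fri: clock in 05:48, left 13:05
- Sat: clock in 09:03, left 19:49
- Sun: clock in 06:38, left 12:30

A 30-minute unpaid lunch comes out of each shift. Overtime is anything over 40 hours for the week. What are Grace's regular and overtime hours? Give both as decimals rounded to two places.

Regular 40.00 hours, overtime 0.65 hours

Tue: 05:09–09:59 = 4 h 50 min; less 30 min break → 4 h 20 min
Wed: 05:00–09:38 = 4 h 38 min; less 30 min break → 4 h 8 min
Thu: 05:11–15:27 = 10 h 16 min; less 30 min break → 9 h 46 min
Fri: 05:48–13:05 = 7 h 17 min; less 30 min break → 6 h 47 min
Sat: 09:03–19:49 = 10 h 46 min; less 30 min break → 10 h 16 min
Sun: 06:38–12:30 = 5 h 52 min; less 30 min break → 5 h 22 min
Total worked: 40 h 39 min = 40.65 h.
Threshold 40 h → overtime 0 h 39 min, regular 40 h 0 min.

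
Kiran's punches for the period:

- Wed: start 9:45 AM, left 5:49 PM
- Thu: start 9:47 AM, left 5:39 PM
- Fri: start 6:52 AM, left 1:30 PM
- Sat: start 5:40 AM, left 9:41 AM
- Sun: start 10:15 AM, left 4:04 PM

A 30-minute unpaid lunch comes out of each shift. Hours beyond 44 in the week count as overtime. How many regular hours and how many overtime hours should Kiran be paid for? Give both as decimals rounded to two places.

Regular 29.90 hours, overtime 0.00 hours

Wed: 9:45 AM–5:49 PM = 8 h 4 min; less 30 min break → 7 h 34 min
Thu: 9:47 AM–5:39 PM = 7 h 52 min; less 30 min break → 7 h 22 min
Fri: 6:52 AM–1:30 PM = 6 h 38 min; less 30 min break → 6 h 8 min
Sat: 5:40 AM–9:41 AM = 4 h 1 min; less 30 min break → 3 h 31 min
Sun: 10:15 AM–4:04 PM = 5 h 49 min; less 30 min break → 5 h 19 min
Total worked: 29 h 54 min = 29.90 h.
Threshold 44 h → overtime 0 h 0 min, regular 29 h 54 min.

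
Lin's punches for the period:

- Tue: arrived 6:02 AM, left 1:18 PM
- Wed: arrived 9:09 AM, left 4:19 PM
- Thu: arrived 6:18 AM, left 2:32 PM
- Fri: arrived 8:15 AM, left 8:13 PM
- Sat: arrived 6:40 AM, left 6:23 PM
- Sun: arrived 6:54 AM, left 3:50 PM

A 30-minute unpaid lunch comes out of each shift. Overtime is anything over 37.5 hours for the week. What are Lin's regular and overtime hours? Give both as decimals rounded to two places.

Regular 37.50 hours, overtime 14.78 hours

Tue: 6:02 AM–1:18 PM = 7 h 16 min; less 30 min break → 6 h 46 min
Wed: 9:09 AM–4:19 PM = 7 h 10 min; less 30 min break → 6 h 40 min
Thu: 6:18 AM–2:32 PM = 8 h 14 min; less 30 min break → 7 h 44 min
Fri: 8:15 AM–8:13 PM = 11 h 58 min; less 30 min break → 11 h 28 min
Sat: 6:40 AM–6:23 PM = 11 h 43 min; less 30 min break → 11 h 13 min
Sun: 6:54 AM–3:50 PM = 8 h 56 min; less 30 min break → 8 h 26 min
Total worked: 52 h 17 min = 52.28 h.
Threshold 37.5 h → overtime 14 h 47 min, regular 37 h 30 min.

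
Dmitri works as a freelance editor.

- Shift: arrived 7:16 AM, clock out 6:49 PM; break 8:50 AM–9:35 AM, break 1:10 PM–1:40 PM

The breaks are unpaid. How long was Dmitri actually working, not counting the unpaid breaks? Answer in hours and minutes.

10 h 18 min

Shift: 7:16 AM–6:49 PM = 11 h 33 min; less 75 min break → 10 h 18 min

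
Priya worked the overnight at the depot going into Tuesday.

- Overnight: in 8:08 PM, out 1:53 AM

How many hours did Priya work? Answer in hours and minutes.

Overnight: 8:08 PM → midnight = 3 h 52 min; midnight → 1:53 AM = 1 h 53 min; span 5 h 45 min

5 h 45 min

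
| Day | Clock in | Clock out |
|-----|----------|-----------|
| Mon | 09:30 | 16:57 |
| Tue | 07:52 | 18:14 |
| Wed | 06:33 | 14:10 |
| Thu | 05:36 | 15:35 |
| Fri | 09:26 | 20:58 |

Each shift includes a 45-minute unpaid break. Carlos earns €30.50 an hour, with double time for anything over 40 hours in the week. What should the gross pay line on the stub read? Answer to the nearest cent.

€1415.20

Mon: 09:30–16:57 = 7 h 27 min; less 45 min break → 6 h 42 min
Tue: 07:52–18:14 = 10 h 22 min; less 45 min break → 9 h 37 min
Wed: 06:33–14:10 = 7 h 37 min; less 45 min break → 6 h 52 min
Thu: 05:36–15:35 = 9 h 59 min; less 45 min break → 9 h 14 min
Fri: 09:26–20:58 = 11 h 32 min; less 45 min break → 10 h 47 min
Total worked: 43 h 12 min = 2592 min.
Regular 40 h 0 min = 2400 min at €30.50/h; overtime 3 h 12 min = 192 min at €61.00/h.
Pay = (2400 × €30.50 + 192 × €61.00) ÷ 60 = €1415.20.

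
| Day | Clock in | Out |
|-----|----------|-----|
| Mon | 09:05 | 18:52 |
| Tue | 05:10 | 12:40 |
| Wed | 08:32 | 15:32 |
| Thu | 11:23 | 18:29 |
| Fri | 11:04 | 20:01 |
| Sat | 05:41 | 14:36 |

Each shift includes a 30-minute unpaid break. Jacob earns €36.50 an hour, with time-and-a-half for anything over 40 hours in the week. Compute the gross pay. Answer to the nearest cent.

€1802.19

Mon: 09:05–18:52 = 9 h 47 min; less 30 min break → 9 h 17 min
Tue: 05:10–12:40 = 7 h 30 min; less 30 min break → 7 h 0 min
Wed: 08:32–15:32 = 7 h 0 min; less 30 min break → 6 h 30 min
Thu: 11:23–18:29 = 7 h 6 min; less 30 min break → 6 h 36 min
Fri: 11:04–20:01 = 8 h 57 min; less 30 min break → 8 h 27 min
Sat: 05:41–14:36 = 8 h 55 min; less 30 min break → 8 h 25 min
Total worked: 46 h 15 min = 2775 min.
Regular 40 h 0 min = 2400 min at €36.50/h; overtime 6 h 15 min = 375 min at €54.75/h.
Pay = (2400 × €36.50 + 375 × €54.75) ÷ 60 = €1802.19.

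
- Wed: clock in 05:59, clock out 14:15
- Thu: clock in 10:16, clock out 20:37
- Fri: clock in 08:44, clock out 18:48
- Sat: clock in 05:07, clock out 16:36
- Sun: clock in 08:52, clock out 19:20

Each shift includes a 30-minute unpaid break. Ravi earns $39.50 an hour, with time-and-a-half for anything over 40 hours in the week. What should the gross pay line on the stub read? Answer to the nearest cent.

$2061.90

Wed: 05:59–14:15 = 8 h 16 min; less 30 min break → 7 h 46 min
Thu: 10:16–20:37 = 10 h 21 min; less 30 min break → 9 h 51 min
Fri: 08:44–18:48 = 10 h 4 min; less 30 min break → 9 h 34 min
Sat: 05:07–16:36 = 11 h 29 min; less 30 min break → 10 h 59 min
Sun: 08:52–19:20 = 10 h 28 min; less 30 min break → 9 h 58 min
Total worked: 48 h 8 min = 2888 min.
Regular 40 h 0 min = 2400 min at $39.50/h; overtime 8 h 8 min = 488 min at $59.25/h.
Pay = (2400 × $39.50 + 488 × $59.25) ÷ 60 = $2061.90.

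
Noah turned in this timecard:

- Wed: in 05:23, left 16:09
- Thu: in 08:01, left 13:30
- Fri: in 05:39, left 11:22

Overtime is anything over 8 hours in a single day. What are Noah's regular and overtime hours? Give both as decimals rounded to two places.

Wed: 05:23–16:09 = 10 h 46 min
Thu: 08:01–13:30 = 5 h 29 min
Fri: 05:39–11:22 = 5 h 43 min
Wed reg 8 h 0 min / OT 2 h 46 min; Thu reg 5 h 29 min / OT 0 h 0 min; Fri reg 5 h 43 min / OT 0 h 0 min.
Totals: regular 19 h 12 min, overtime 2 h 46 min.

Regular 19.20 hours, overtime 2.77 hours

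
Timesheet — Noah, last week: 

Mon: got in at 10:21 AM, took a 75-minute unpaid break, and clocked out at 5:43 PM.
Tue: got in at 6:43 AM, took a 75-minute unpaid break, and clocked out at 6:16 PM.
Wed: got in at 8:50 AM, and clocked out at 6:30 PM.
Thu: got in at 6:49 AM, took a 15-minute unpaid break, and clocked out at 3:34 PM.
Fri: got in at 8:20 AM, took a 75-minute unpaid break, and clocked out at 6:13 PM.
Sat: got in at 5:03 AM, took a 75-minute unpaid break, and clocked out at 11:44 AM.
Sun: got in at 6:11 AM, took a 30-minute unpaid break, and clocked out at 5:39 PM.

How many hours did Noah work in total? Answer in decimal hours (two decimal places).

59.62 hours

Mon: 10:21 AM–5:43 PM = 7 h 22 min; less 75 min break → 6 h 7 min
Tue: 6:43 AM–6:16 PM = 11 h 33 min; less 75 min break → 10 h 18 min
Wed: 8:50 AM–6:30 PM = 9 h 40 min
Thu: 6:49 AM–3:34 PM = 8 h 45 min; less 15 min break → 8 h 30 min
Fri: 8:20 AM–6:13 PM = 9 h 53 min; less 75 min break → 8 h 38 min
Sat: 5:03 AM–11:44 AM = 6 h 41 min; less 75 min break → 5 h 26 min
Sun: 6:11 AM–5:39 PM = 11 h 28 min; less 30 min break → 10 h 58 min
Total: 6 h 7 min + 10 h 18 min + 9 h 40 min + 8 h 30 min + 8 h 38 min + 5 h 26 min + 10 h 58 min = 59 h 37 min.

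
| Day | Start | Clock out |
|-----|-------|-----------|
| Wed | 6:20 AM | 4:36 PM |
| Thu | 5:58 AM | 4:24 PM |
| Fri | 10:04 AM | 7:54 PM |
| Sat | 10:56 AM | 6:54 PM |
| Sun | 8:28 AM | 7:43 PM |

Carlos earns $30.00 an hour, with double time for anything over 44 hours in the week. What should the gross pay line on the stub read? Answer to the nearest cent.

Wed: 6:20 AM–4:36 PM = 10 h 16 min
Thu: 5:58 AM–4:24 PM = 10 h 26 min
Fri: 10:04 AM–7:54 PM = 9 h 50 min
Sat: 10:56 AM–6:54 PM = 7 h 58 min
Sun: 8:28 AM–7:43 PM = 11 h 15 min
Total worked: 49 h 45 min = 2985 min.
Regular 44 h 0 min = 2640 min at $30.00/h; overtime 5 h 45 min = 345 min at $60.00/h.
Pay = (2640 × $30.00 + 345 × $60.00) ÷ 60 = $1665.00.

$1665.00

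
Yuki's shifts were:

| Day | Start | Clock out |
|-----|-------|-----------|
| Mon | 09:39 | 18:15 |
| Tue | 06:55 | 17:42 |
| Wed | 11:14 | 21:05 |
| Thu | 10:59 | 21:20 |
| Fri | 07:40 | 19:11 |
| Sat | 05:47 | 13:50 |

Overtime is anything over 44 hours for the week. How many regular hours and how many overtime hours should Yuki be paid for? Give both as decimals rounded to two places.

Mon: 09:39–18:15 = 8 h 36 min
Tue: 06:55–17:42 = 10 h 47 min
Wed: 11:14–21:05 = 9 h 51 min
Thu: 10:59–21:20 = 10 h 21 min
Fri: 07:40–19:11 = 11 h 31 min
Sat: 05:47–13:50 = 8 h 3 min
Total worked: 59 h 9 min = 59.15 h.
Threshold 44 h → overtime 15 h 9 min, regular 44 h 0 min.

Regular 44.00 hours, overtime 15.15 hours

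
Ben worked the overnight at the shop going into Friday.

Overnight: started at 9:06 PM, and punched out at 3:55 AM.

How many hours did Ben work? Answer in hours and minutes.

6 h 49 min

Overnight: 9:06 PM → midnight = 2 h 54 min; midnight → 3:55 AM = 3 h 55 min; span 6 h 49 min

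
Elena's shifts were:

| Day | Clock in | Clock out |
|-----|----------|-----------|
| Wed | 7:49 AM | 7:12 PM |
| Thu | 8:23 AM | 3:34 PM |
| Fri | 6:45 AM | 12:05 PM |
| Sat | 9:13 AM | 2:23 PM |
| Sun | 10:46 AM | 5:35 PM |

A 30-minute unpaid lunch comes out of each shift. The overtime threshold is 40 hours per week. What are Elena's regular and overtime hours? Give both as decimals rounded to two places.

Regular 33.38 hours, overtime 0.00 hours

Wed: 7:49 AM–7:12 PM = 11 h 23 min; less 30 min break → 10 h 53 min
Thu: 8:23 AM–3:34 PM = 7 h 11 min; less 30 min break → 6 h 41 min
Fri: 6:45 AM–12:05 PM = 5 h 20 min; less 30 min break → 4 h 50 min
Sat: 9:13 AM–2:23 PM = 5 h 10 min; less 30 min break → 4 h 40 min
Sun: 10:46 AM–5:35 PM = 6 h 49 min; less 30 min break → 6 h 19 min
Total worked: 33 h 23 min = 33.38 h.
Threshold 40 h → overtime 0 h 0 min, regular 33 h 23 min.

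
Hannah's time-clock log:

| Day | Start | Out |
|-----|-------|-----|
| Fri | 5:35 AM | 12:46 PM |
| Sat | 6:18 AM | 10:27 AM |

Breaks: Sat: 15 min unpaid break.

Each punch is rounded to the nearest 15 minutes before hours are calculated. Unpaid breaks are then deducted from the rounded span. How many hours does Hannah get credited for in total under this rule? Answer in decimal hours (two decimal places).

Fri: in 5:35 AM→5:30 AM, out 12:46 PM→12:45 PM; 7 h 15 min
Sat: in 6:18 AM→6:15 AM, out 10:27 AM→10:30 AM; 4 h 15 min − 15 min = 4 h 0 min
Total credited: 11 h 15 min.

11.25 hours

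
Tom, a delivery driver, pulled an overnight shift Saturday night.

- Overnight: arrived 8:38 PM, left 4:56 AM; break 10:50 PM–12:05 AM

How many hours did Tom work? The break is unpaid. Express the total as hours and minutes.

Overnight: 8:38 PM → midnight = 3 h 22 min; midnight → 4:56 AM = 4 h 56 min; span 8 h 18 min; less 75 min break → 7 h 3 min

7 h 3 min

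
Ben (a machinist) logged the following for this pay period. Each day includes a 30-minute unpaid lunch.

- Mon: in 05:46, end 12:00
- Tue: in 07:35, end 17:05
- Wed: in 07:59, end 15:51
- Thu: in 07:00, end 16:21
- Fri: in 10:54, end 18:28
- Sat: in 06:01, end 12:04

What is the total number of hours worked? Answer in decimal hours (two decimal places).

Mon: 05:46–12:00 = 6 h 14 min; less 30 min break → 5 h 44 min
Tue: 07:35–17:05 = 9 h 30 min; less 30 min break → 9 h 0 min
Wed: 07:59–15:51 = 7 h 52 min; less 30 min break → 7 h 22 min
Thu: 07:00–16:21 = 9 h 21 min; less 30 min break → 8 h 51 min
Fri: 10:54–18:28 = 7 h 34 min; less 30 min break → 7 h 4 min
Sat: 06:01–12:04 = 6 h 3 min; less 30 min break → 5 h 33 min
Total: 5 h 44 min + 9 h 0 min + 7 h 22 min + 8 h 51 min + 7 h 4 min + 5 h 33 min = 43 h 34 min.

43.57 hours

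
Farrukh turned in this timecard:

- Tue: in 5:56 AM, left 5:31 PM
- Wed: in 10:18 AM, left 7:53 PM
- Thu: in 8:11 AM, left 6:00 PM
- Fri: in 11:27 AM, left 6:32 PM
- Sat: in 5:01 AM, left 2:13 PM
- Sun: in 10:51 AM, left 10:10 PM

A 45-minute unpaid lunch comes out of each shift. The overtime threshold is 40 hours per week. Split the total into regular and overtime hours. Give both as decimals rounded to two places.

Tue: 5:56 AM–5:31 PM = 11 h 35 min; less 45 min break → 10 h 50 min
Wed: 10:18 AM–7:53 PM = 9 h 35 min; less 45 min break → 8 h 50 min
Thu: 8:11 AM–6:00 PM = 9 h 49 min; less 45 min break → 9 h 4 min
Fri: 11:27 AM–6:32 PM = 7 h 5 min; less 45 min break → 6 h 20 min
Sat: 5:01 AM–2:13 PM = 9 h 12 min; less 45 min break → 8 h 27 min
Sun: 10:51 AM–10:10 PM = 11 h 19 min; less 45 min break → 10 h 34 min
Total worked: 54 h 5 min = 54.08 h.
Threshold 40 h → overtime 14 h 5 min, regular 40 h 0 min.

Regular 40.00 hours, overtime 14.08 hours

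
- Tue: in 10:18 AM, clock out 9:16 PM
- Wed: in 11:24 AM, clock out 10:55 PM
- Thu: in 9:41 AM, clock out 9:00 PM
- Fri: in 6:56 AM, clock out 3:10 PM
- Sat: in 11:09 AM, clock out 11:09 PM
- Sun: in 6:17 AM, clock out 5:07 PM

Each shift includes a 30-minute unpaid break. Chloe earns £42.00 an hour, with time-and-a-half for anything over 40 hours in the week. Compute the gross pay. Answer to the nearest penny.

Tue: 10:18 AM–9:16 PM = 10 h 58 min; less 30 min break → 10 h 28 min
Wed: 11:24 AM–10:55 PM = 11 h 31 min; less 30 min break → 11 h 1 min
Thu: 9:41 AM–9:00 PM = 11 h 19 min; less 30 min break → 10 h 49 min
Fri: 6:56 AM–3:10 PM = 8 h 14 min; less 30 min break → 7 h 44 min
Sat: 11:09 AM–11:09 PM = 12 h 0 min; less 30 min break → 11 h 30 min
Sun: 6:17 AM–5:07 PM = 10 h 50 min; less 30 min break → 10 h 20 min
Total worked: 61 h 52 min = 3712 min.
Regular 40 h 0 min = 2400 min at £42.00/h; overtime 21 h 52 min = 1312 min at £63.00/h.
Pay = (2400 × £42.00 + 1312 × £63.00) ÷ 60 = £3057.60.

£3057.60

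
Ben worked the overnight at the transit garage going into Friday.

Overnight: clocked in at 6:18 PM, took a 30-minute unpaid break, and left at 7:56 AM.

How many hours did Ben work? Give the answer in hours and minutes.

13 h 8 min

Overnight: 6:18 PM → midnight = 5 h 42 min; midnight → 7:56 AM = 7 h 56 min; span 13 h 38 min; less 30 min break → 13 h 8 min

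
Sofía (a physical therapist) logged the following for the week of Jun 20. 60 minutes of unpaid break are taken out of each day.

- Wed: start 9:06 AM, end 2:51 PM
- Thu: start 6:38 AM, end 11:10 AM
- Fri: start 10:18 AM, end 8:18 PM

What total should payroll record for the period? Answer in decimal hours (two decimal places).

Wed: 9:06 AM–2:51 PM = 5 h 45 min; less 60 min break → 4 h 45 min
Thu: 6:38 AM–11:10 AM = 4 h 32 min; less 60 min break → 3 h 32 min
Fri: 10:18 AM–8:18 PM = 10 h 0 min; less 60 min break → 9 h 0 min
Total: 4 h 45 min + 3 h 32 min + 9 h 0 min = 17 h 17 min.

17.28 hours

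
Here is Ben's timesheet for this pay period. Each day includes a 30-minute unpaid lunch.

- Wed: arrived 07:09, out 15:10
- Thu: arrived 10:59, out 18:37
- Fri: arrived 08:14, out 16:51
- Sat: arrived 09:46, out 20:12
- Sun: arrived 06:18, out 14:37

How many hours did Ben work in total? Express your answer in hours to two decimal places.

40.52 hours

Wed: 07:09–15:10 = 8 h 1 min; less 30 min break → 7 h 31 min
Thu: 10:59–18:37 = 7 h 38 min; less 30 min break → 7 h 8 min
Fri: 08:14–16:51 = 8 h 37 min; less 30 min break → 8 h 7 min
Sat: 09:46–20:12 = 10 h 26 min; less 30 min break → 9 h 56 min
Sun: 06:18–14:37 = 8 h 19 min; less 30 min break → 7 h 49 min
Total: 7 h 31 min + 7 h 8 min + 8 h 7 min + 9 h 56 min + 7 h 49 min = 40 h 31 min.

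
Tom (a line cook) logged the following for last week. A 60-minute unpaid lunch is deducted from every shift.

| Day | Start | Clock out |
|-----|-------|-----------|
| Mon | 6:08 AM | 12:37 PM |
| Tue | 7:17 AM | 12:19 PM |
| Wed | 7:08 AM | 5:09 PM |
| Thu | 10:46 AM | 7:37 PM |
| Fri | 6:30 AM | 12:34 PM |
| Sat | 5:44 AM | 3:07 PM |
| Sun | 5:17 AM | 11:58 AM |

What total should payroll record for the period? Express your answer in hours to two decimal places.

45.52 hours

Mon: 6:08 AM–12:37 PM = 6 h 29 min; less 60 min break → 5 h 29 min
Tue: 7:17 AM–12:19 PM = 5 h 2 min; less 60 min break → 4 h 2 min
Wed: 7:08 AM–5:09 PM = 10 h 1 min; less 60 min break → 9 h 1 min
Thu: 10:46 AM–7:37 PM = 8 h 51 min; less 60 min break → 7 h 51 min
Fri: 6:30 AM–12:34 PM = 6 h 4 min; less 60 min break → 5 h 4 min
Sat: 5:44 AM–3:07 PM = 9 h 23 min; less 60 min break → 8 h 23 min
Sun: 5:17 AM–11:58 AM = 6 h 41 min; less 60 min break → 5 h 41 min
Total: 5 h 29 min + 4 h 2 min + 9 h 1 min + 7 h 51 min + 5 h 4 min + 8 h 23 min + 5 h 41 min = 45 h 31 min.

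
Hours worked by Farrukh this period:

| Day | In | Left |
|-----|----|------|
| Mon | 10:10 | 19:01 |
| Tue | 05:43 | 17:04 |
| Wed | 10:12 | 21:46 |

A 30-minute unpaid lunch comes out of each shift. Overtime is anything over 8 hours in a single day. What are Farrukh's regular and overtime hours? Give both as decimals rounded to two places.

Regular 24.00 hours, overtime 6.27 hours

Mon: 10:10–19:01 = 8 h 51 min; less 30 min break → 8 h 21 min
Tue: 05:43–17:04 = 11 h 21 min; less 30 min break → 10 h 51 min
Wed: 10:12–21:46 = 11 h 34 min; less 30 min break → 11 h 4 min
Mon reg 8 h 0 min / OT 0 h 21 min; Tue reg 8 h 0 min / OT 2 h 51 min; Wed reg 8 h 0 min / OT 3 h 4 min.
Totals: regular 24 h 0 min, overtime 6 h 16 min.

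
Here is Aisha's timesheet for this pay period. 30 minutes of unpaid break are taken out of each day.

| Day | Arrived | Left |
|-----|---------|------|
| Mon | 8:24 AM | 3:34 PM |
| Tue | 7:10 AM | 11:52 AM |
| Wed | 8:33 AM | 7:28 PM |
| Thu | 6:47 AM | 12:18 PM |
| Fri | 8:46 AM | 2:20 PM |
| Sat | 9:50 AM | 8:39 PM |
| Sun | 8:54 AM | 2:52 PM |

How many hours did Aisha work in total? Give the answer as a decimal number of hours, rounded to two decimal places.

47.15 hours

Mon: 8:24 AM–3:34 PM = 7 h 10 min; less 30 min break → 6 h 40 min
Tue: 7:10 AM–11:52 AM = 4 h 42 min; less 30 min break → 4 h 12 min
Wed: 8:33 AM–7:28 PM = 10 h 55 min; less 30 min break → 10 h 25 min
Thu: 6:47 AM–12:18 PM = 5 h 31 min; less 30 min break → 5 h 1 min
Fri: 8:46 AM–2:20 PM = 5 h 34 min; less 30 min break → 5 h 4 min
Sat: 9:50 AM–8:39 PM = 10 h 49 min; less 30 min break → 10 h 19 min
Sun: 8:54 AM–2:52 PM = 5 h 58 min; less 30 min break → 5 h 28 min
Total: 6 h 40 min + 4 h 12 min + 10 h 25 min + 5 h 1 min + 5 h 4 min + 10 h 19 min + 5 h 28 min = 47 h 9 min.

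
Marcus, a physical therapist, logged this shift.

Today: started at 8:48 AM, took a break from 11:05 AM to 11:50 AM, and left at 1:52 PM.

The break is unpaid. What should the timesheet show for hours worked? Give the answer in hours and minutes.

Today: 8:48 AM–1:52 PM = 5 h 4 min; less 45 min break → 4 h 19 min

4 h 19 min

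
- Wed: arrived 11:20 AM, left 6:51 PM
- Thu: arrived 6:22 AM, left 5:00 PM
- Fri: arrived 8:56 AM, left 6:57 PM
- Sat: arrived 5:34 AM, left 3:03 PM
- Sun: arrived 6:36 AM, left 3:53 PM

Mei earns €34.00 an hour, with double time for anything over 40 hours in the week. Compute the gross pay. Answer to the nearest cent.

€1831.47

Wed: 11:20 AM–6:51 PM = 7 h 31 min
Thu: 6:22 AM–5:00 PM = 10 h 38 min
Fri: 8:56 AM–6:57 PM = 10 h 1 min
Sat: 5:34 AM–3:03 PM = 9 h 29 min
Sun: 6:36 AM–3:53 PM = 9 h 17 min
Total worked: 46 h 56 min = 2816 min.
Regular 40 h 0 min = 2400 min at €34.00/h; overtime 6 h 56 min = 416 min at €68.00/h.
Pay = (2400 × €34.00 + 416 × €68.00) ÷ 60 = €1831.47.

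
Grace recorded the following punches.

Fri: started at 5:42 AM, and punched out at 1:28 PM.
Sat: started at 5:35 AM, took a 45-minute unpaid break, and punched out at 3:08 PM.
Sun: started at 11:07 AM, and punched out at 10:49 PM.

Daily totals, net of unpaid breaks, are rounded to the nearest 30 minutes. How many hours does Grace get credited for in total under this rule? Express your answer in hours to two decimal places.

Fri: 5:42 AM–1:28 PM = 7 h 46 min → rounds to 8 h 0 min
Sat: 5:35 AM–3:08 PM = 9 h 33 min − 45 min = 8 h 48 min → rounds to 9 h 0 min
Sun: 11:07 AM–10:49 PM = 11 h 42 min → rounds to 11 h 30 min
Total credited: 28 h 30 min.

28.50 hours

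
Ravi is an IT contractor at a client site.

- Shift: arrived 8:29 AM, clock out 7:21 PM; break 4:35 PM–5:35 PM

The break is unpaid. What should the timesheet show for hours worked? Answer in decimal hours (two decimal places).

9.87 hours

Shift: 8:29 AM–7:21 PM = 10 h 52 min; less 60 min break → 9 h 52 min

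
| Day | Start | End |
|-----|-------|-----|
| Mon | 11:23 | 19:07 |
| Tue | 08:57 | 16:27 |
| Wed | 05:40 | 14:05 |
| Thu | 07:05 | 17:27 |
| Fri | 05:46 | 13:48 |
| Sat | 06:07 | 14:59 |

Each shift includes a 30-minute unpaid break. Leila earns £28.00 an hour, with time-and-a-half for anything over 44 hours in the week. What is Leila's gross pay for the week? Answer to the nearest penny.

£1396.50

Mon: 11:23–19:07 = 7 h 44 min; less 30 min break → 7 h 14 min
Tue: 08:57–16:27 = 7 h 30 min; less 30 min break → 7 h 0 min
Wed: 05:40–14:05 = 8 h 25 min; less 30 min break → 7 h 55 min
Thu: 07:05–17:27 = 10 h 22 min; less 30 min break → 9 h 52 min
Fri: 05:46–13:48 = 8 h 2 min; less 30 min break → 7 h 32 min
Sat: 06:07–14:59 = 8 h 52 min; less 30 min break → 8 h 22 min
Total worked: 47 h 55 min = 2875 min.
Regular 44 h 0 min = 2640 min at £28.00/h; overtime 3 h 55 min = 235 min at £42.00/h.
Pay = (2640 × £28.00 + 235 × £42.00) ÷ 60 = £1396.50.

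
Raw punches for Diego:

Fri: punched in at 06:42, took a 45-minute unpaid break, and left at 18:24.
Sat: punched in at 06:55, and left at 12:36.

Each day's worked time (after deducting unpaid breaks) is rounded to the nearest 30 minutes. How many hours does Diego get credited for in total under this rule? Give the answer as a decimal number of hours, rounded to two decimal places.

16.50 hours

Fri: 06:42–18:24 = 11 h 42 min − 45 min = 10 h 57 min → rounds to 11 h 0 min
Sat: 06:55–12:36 = 5 h 41 min → rounds to 5 h 30 min
Total credited: 16 h 30 min.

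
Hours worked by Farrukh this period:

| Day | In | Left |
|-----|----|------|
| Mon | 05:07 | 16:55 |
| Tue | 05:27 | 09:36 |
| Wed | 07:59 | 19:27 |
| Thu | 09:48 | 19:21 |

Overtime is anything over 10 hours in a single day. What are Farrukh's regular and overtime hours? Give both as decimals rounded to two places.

Regular 33.70 hours, overtime 3.27 hours

Mon: 05:07–16:55 = 11 h 48 min
Tue: 05:27–09:36 = 4 h 9 min
Wed: 07:59–19:27 = 11 h 28 min
Thu: 09:48–19:21 = 9 h 33 min
Mon reg 10 h 0 min / OT 1 h 48 min; Tue reg 4 h 9 min / OT 0 h 0 min; Wed reg 10 h 0 min / OT 1 h 28 min; Thu reg 9 h 33 min / OT 0 h 0 min.
Totals: regular 33 h 42 min, overtime 3 h 16 min.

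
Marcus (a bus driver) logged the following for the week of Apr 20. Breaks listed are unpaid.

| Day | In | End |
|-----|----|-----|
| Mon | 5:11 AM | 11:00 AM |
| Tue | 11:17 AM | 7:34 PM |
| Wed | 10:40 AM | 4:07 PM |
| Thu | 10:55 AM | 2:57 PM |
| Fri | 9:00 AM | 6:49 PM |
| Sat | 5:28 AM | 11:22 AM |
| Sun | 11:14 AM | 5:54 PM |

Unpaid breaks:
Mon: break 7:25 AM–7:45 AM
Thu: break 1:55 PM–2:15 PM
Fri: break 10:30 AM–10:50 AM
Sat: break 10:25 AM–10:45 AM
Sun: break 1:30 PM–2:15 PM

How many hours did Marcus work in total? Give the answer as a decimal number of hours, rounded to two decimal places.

Mon: 5:11 AM–11:00 AM = 5 h 49 min; less 20 min break → 5 h 29 min
Tue: 11:17 AM–7:34 PM = 8 h 17 min
Wed: 10:40 AM–4:07 PM = 5 h 27 min
Thu: 10:55 AM–2:57 PM = 4 h 2 min; less 20 min break → 3 h 42 min
Fri: 9:00 AM–6:49 PM = 9 h 49 min; less 20 min break → 9 h 29 min
Sat: 5:28 AM–11:22 AM = 5 h 54 min; less 20 min break → 5 h 34 min
Sun: 11:14 AM–5:54 PM = 6 h 40 min; less 45 min break → 5 h 55 min
Total: 5 h 29 min + 8 h 17 min + 5 h 27 min + 3 h 42 min + 9 h 29 min + 5 h 34 min + 5 h 55 min = 43 h 53 min.

43.88 hours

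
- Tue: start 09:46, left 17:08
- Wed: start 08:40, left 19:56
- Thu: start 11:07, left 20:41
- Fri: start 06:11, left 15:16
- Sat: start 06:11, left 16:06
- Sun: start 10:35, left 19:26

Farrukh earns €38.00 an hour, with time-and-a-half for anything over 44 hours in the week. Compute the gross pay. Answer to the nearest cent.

Tue: 09:46–17:08 = 7 h 22 min
Wed: 08:40–19:56 = 11 h 16 min
Thu: 11:07–20:41 = 9 h 34 min
Fri: 06:11–15:16 = 9 h 5 min
Sat: 06:11–16:06 = 9 h 55 min
Sun: 10:35–19:26 = 8 h 51 min
Total worked: 56 h 3 min = 3363 min.
Regular 44 h 0 min = 2640 min at €38.00/h; overtime 12 h 3 min = 723 min at €57.00/h.
Pay = (2640 × €38.00 + 723 × €57.00) ÷ 60 = €2358.85.

€2358.85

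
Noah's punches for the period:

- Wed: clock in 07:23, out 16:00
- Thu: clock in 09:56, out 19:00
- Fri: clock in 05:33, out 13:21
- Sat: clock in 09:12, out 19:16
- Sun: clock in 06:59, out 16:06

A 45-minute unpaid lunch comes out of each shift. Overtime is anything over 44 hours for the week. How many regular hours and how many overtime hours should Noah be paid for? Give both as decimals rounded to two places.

Wed: 07:23–16:00 = 8 h 37 min; less 45 min break → 7 h 52 min
Thu: 09:56–19:00 = 9 h 4 min; less 45 min break → 8 h 19 min
Fri: 05:33–13:21 = 7 h 48 min; less 45 min break → 7 h 3 min
Sat: 09:12–19:16 = 10 h 4 min; less 45 min break → 9 h 19 min
Sun: 06:59–16:06 = 9 h 7 min; less 45 min break → 8 h 22 min
Total worked: 40 h 55 min = 40.92 h.
Threshold 44 h → overtime 0 h 0 min, regular 40 h 55 min.

Regular 40.92 hours, overtime 0.00 hours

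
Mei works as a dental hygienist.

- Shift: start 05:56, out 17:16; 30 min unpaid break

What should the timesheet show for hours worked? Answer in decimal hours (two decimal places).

Shift: 05:56–17:16 = 11 h 20 min; less 30 min break → 10 h 50 min

10.83 hours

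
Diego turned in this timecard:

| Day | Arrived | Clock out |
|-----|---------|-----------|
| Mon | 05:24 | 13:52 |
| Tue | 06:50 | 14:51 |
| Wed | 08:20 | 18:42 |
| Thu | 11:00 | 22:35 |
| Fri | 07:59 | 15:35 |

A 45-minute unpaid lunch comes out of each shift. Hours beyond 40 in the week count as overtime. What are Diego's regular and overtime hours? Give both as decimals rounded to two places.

Mon: 05:24–13:52 = 8 h 28 min; less 45 min break → 7 h 43 min
Tue: 06:50–14:51 = 8 h 1 min; less 45 min break → 7 h 16 min
Wed: 08:20–18:42 = 10 h 22 min; less 45 min break → 9 h 37 min
Thu: 11:00–22:35 = 11 h 35 min; less 45 min break → 10 h 50 min
Fri: 07:59–15:35 = 7 h 36 min; less 45 min break → 6 h 51 min
Total worked: 42 h 17 min = 42.28 h.
Threshold 40 h → overtime 2 h 17 min, regular 40 h 0 min.

Regular 40.00 hours, overtime 2.28 hours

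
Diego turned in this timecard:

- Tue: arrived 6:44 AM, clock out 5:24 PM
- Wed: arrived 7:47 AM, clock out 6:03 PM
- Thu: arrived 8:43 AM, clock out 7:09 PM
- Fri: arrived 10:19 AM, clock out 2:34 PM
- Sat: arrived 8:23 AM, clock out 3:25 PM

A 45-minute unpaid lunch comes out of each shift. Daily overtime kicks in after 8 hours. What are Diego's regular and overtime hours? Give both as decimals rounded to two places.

Tue: 6:44 AM–5:24 PM = 10 h 40 min; less 45 min break → 9 h 55 min
Wed: 7:47 AM–6:03 PM = 10 h 16 min; less 45 min break → 9 h 31 min
Thu: 8:43 AM–7:09 PM = 10 h 26 min; less 45 min break → 9 h 41 min
Fri: 10:19 AM–2:34 PM = 4 h 15 min; less 45 min break → 3 h 30 min
Sat: 8:23 AM–3:25 PM = 7 h 2 min; less 45 min break → 6 h 17 min
Tue reg 8 h 0 min / OT 1 h 55 min; Wed reg 8 h 0 min / OT 1 h 31 min; Thu reg 8 h 0 min / OT 1 h 41 min; Fri reg 3 h 30 min / OT 0 h 0 min; Sat reg 6 h 17 min / OT 0 h 0 min.
Totals: regular 33 h 47 min, overtime 5 h 7 min.

Regular 33.78 hours, overtime 5.12 hours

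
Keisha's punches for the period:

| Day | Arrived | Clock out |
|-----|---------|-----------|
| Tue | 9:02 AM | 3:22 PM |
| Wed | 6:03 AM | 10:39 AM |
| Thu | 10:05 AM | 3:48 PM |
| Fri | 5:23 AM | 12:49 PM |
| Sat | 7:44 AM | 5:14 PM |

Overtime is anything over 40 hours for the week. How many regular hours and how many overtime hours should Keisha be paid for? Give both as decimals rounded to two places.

Regular 33.58 hours, overtime 0.00 hours

Tue: 9:02 AM–3:22 PM = 6 h 20 min
Wed: 6:03 AM–10:39 AM = 4 h 36 min
Thu: 10:05 AM–3:48 PM = 5 h 43 min
Fri: 5:23 AM–12:49 PM = 7 h 26 min
Sat: 7:44 AM–5:14 PM = 9 h 30 min
Total worked: 33 h 35 min = 33.58 h.
Threshold 40 h → overtime 0 h 0 min, regular 33 h 35 min.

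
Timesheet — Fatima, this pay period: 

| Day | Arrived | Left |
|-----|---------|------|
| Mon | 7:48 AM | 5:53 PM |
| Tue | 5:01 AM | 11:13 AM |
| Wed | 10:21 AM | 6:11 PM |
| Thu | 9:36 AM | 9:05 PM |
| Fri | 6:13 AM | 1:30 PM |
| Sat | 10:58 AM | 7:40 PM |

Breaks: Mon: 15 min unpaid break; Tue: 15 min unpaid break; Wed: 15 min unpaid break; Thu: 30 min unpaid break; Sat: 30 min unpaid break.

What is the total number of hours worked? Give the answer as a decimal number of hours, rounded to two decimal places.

49.83 hours

Mon: 7:48 AM–5:53 PM = 10 h 5 min; less 15 min break → 9 h 50 min
Tue: 5:01 AM–11:13 AM = 6 h 12 min; less 15 min break → 5 h 57 min
Wed: 10:21 AM–6:11 PM = 7 h 50 min; less 15 min break → 7 h 35 min
Thu: 9:36 AM–9:05 PM = 11 h 29 min; less 30 min break → 10 h 59 min
Fri: 6:13 AM–1:30 PM = 7 h 17 min
Sat: 10:58 AM–7:40 PM = 8 h 42 min; less 30 min break → 8 h 12 min
Total: 9 h 50 min + 5 h 57 min + 7 h 35 min + 10 h 59 min + 7 h 17 min + 8 h 12 min = 49 h 50 min.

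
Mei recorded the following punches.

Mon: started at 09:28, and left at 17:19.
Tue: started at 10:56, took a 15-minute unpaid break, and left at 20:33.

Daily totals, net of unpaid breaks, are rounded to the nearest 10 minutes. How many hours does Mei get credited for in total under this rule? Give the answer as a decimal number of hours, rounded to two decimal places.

Mon: 09:28–17:19 = 7 h 51 min → rounds to 7 h 50 min
Tue: 10:56–20:33 = 9 h 37 min − 15 min = 9 h 22 min → rounds to 9 h 20 min
Total credited: 17 h 10 min.

17.17 hours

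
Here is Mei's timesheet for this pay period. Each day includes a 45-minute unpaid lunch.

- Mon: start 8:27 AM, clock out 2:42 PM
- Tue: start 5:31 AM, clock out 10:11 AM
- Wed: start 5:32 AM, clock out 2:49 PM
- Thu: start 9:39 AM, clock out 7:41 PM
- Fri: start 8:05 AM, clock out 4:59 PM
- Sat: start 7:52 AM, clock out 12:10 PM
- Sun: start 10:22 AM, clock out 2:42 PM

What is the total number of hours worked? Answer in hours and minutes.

Mon: 8:27 AM–2:42 PM = 6 h 15 min; less 45 min break → 5 h 30 min
Tue: 5:31 AM–10:11 AM = 4 h 40 min; less 45 min break → 3 h 55 min
Wed: 5:32 AM–2:49 PM = 9 h 17 min; less 45 min break → 8 h 32 min
Thu: 9:39 AM–7:41 PM = 10 h 2 min; less 45 min break → 9 h 17 min
Fri: 8:05 AM–4:59 PM = 8 h 54 min; less 45 min break → 8 h 9 min
Sat: 7:52 AM–12:10 PM = 4 h 18 min; less 45 min break → 3 h 33 min
Sun: 10:22 AM–2:42 PM = 4 h 20 min; less 45 min break → 3 h 35 min
Total: 5 h 30 min + 3 h 55 min + 8 h 32 min + 9 h 17 min + 8 h 9 min + 3 h 33 min + 3 h 35 min = 42 h 31 min.

42 h 31 min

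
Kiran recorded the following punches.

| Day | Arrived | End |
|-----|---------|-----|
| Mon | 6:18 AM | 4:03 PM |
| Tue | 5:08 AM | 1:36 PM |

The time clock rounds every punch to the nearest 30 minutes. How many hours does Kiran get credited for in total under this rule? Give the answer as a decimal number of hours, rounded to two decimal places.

18.00 hours

Mon: in 6:18 AM→6:30 AM, out 4:03 PM→4:00 PM; 9 h 30 min
Tue: in 5:08 AM→5:00 AM, out 1:36 PM→1:30 PM; 8 h 30 min
Total credited: 18 h 0 min.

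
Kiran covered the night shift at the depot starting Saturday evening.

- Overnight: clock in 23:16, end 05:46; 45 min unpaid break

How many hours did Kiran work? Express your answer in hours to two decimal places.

Overnight: 23:16 → midnight = 0 h 44 min; midnight → 05:46 = 5 h 46 min; span 6 h 30 min; less 45 min break → 5 h 45 min

5.75 hours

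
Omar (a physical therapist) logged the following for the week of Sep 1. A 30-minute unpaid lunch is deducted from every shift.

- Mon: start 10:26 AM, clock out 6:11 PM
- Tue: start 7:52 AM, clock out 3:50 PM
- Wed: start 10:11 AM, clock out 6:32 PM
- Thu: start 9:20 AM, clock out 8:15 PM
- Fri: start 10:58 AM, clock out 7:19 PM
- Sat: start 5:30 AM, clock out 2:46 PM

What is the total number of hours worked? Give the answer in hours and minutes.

49 h 36 min

Mon: 10:26 AM–6:11 PM = 7 h 45 min; less 30 min break → 7 h 15 min
Tue: 7:52 AM–3:50 PM = 7 h 58 min; less 30 min break → 7 h 28 min
Wed: 10:11 AM–6:32 PM = 8 h 21 min; less 30 min break → 7 h 51 min
Thu: 9:20 AM–8:15 PM = 10 h 55 min; less 30 min break → 10 h 25 min
Fri: 10:58 AM–7:19 PM = 8 h 21 min; less 30 min break → 7 h 51 min
Sat: 5:30 AM–2:46 PM = 9 h 16 min; less 30 min break → 8 h 46 min
Total: 7 h 15 min + 7 h 28 min + 7 h 51 min + 10 h 25 min + 7 h 51 min + 8 h 46 min = 49 h 36 min.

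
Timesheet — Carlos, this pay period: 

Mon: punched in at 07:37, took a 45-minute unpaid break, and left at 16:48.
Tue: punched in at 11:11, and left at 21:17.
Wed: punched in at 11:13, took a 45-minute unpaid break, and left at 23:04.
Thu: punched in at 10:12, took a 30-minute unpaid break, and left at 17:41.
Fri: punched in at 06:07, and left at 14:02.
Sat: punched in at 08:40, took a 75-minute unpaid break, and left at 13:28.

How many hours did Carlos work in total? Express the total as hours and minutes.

Mon: 07:37–16:48 = 9 h 11 min; less 45 min break → 8 h 26 min
Tue: 11:11–21:17 = 10 h 6 min
Wed: 11:13–23:04 = 11 h 51 min; less 45 min break → 11 h 6 min
Thu: 10:12–17:41 = 7 h 29 min; less 30 min break → 6 h 59 min
Fri: 06:07–14:02 = 7 h 55 min
Sat: 08:40–13:28 = 4 h 48 min; less 75 min break → 3 h 33 min
Total: 8 h 26 min + 10 h 6 min + 11 h 6 min + 6 h 59 min + 7 h 55 min + 3 h 33 min = 48 h 5 min.

48 h 5 min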